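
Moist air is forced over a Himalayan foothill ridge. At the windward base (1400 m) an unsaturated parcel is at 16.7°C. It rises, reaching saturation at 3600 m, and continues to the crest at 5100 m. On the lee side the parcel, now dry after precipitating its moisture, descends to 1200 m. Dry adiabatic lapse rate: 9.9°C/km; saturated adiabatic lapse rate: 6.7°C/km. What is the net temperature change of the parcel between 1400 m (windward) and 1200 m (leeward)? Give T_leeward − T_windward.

+6.78°C

1400–3600 m, dry: Δz = 2.2 km ⇒ ΔT = -21.78°C; T = -5.08°C
3600–5100 m, saturated: Δz = 1.5 km ⇒ ΔT = -10.05°C; T = -15.13°C
5100–1200 m, dry descent: Δz = 3.9 km ⇒ ΔT = +38.61°C; T = 23.48°C
Net change vs windward start: 23.48 − 16.7 = +6.78°C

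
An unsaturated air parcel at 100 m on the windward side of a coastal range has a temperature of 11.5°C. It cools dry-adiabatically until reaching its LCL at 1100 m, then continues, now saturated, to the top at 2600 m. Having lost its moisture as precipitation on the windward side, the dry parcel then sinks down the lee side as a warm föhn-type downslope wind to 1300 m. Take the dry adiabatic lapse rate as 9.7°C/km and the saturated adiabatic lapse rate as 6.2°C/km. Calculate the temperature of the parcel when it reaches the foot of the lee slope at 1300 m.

From 100 m to 1100 m (dry): cools by 9.7 × 1 = 9.7°C, giving 1.8°C.
From 1100 m to 2600 m (saturated): cools by 6.2 × 1.5 = 9.3°C, giving -7.5°C.
From 2600 m to 1300 m (dry descent): warms by 9.7 × 1.3 = 12.61°C, giving 5.11°C.

5.11°C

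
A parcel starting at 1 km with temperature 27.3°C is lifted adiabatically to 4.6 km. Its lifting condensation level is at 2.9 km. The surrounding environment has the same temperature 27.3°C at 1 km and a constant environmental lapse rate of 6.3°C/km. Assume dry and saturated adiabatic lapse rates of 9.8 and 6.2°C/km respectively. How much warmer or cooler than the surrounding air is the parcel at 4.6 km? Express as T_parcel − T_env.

Parcel:
  Dry to 2900 m: -9.8 × 1.9 km = -18.62°C, so T = 8.68°C.
  Saturated to 4600 m: -6.2 × 1.7 km = -10.54°C, so T = -1.86°C.
Environment:
  Environment to 4600 m: -6.3 × 3.6 km = -22.68°C, so T = 4.62°C.
T_parcel − T_env = -1.86 − 4.62 = -6.48°C

-6.48°C (parcel cooler than environment)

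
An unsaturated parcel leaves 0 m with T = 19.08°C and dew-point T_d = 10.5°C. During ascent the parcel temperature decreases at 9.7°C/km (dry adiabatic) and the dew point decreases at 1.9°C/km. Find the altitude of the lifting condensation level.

T and T_d converge at 9.7 − 1.9 = 7.8°C per km
Height above start = (19.08 − 10.5) / 7.8 = 1.1 km
LCL altitude = 0 m + 1100 m = 1100 m

1100 m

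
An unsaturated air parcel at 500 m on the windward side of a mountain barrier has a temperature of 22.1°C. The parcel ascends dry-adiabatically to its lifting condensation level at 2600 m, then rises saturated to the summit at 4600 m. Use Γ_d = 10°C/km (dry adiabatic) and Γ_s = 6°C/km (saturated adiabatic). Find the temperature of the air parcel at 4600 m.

500 → 2600 m (dry, 10°C/km): ΔT = -10 × 2.1 = -21°C → T = 1.1°C
2600 → 4600 m (saturated, 6°C/km): ΔT = -6 × 2 = -12°C → T = -10.9°C

-10.9°C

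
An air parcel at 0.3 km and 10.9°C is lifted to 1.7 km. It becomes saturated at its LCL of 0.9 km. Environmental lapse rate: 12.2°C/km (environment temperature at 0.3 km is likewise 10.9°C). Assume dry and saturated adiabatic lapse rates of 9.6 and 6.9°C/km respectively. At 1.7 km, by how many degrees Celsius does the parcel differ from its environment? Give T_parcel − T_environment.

Parcel:
  Dry to 900 m: -9.6 × 0.6 km = -5.76°C, so T = 5.14°C.
  Saturated to 1700 m: -6.9 × 0.8 km = -5.52°C, so T = -0.38°C.
Environment:
  Environment to 1700 m: -12.2 × 1.4 km = -17.08°C, so T = -6.18°C.
T_parcel − T_env = -0.38 − (-6.18) = +5.8°C

+5.8°C (parcel warmer than environment)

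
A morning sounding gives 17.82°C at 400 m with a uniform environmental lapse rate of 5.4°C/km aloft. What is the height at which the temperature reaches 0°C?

3700 m

Height above start = (17.82 − 0) / 5.4 = 3.3 km
Altitude = 400 m + 3300 m = 3700 m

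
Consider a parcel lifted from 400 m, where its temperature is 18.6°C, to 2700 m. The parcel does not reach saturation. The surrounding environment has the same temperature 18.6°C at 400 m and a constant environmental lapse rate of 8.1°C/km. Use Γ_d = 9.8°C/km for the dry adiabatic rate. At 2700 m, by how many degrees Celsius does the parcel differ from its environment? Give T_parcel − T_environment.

Parcel:
  Dry to 2700 m: -9.8 × 2.3 km = -22.54°C, so T = -3.94°C.
Environment:
  Environment to 2700 m: -8.1 × 2.3 km = -18.63°C, so T = -0.03°C.
T_parcel − T_env = -3.94 − (-0.03) = -3.91°C

-3.91°C (parcel cooler than environment)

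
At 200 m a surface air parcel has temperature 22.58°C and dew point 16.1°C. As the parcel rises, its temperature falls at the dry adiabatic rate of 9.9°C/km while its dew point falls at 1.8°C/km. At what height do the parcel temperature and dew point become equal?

T and T_d converge at 9.9 − 1.8 = 8.1°C per km
Height above start = (22.58 − 16.1) / 8.1 = 0.8 km
LCL altitude = 200 m + 800 m = 1000 m

1000 m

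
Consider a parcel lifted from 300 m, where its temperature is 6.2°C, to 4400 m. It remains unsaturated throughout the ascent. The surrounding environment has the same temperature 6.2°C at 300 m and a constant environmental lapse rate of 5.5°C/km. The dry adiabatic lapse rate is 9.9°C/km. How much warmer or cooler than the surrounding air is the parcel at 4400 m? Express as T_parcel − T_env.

Parcel:
  300 → 4400 m (dry, 9.9°C/km): ΔT = -9.9 × 4.1 = -40.59°C → T = -34.39°C
Environment:
  300 → 4400 m (environment, 5.5°C/km): ΔT = -5.5 × 4.1 = -22.55°C → T = -16.35°C
T_parcel − T_env = -34.39 − (-16.35) = -18.04°C

-18.04°C (parcel cooler than environment)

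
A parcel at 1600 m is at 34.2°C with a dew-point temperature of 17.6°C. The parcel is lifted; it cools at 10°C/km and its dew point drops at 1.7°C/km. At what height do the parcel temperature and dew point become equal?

3600 m

T and T_d converge at 10 − 1.7 = 8.3°C per km
Height above start = (34.2 − 17.6) / 8.3 = 2 km
LCL altitude = 1600 m + 2000 m = 3600 m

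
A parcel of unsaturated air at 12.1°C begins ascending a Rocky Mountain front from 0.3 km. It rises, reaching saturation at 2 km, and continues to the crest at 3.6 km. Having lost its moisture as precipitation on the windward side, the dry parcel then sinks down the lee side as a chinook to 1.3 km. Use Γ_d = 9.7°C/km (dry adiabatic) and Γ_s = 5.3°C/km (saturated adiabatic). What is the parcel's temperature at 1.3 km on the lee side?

9.44°C

300–2000 m, dry: Δz = 1.7 km ⇒ ΔT = -16.49°C; T = -4.39°C
2000–3600 m, saturated: Δz = 1.6 km ⇒ ΔT = -8.48°C; T = -12.87°C
3600–1300 m, dry descent: Δz = 2.3 km ⇒ ΔT = +22.31°C; T = 9.44°C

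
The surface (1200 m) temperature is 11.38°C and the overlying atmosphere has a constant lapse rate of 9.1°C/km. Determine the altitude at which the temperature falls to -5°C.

3000 m

Height above start = (11.38 − (-5)) / 9.1 = 1.8 km
Altitude = 1200 m + 1800 m = 3000 m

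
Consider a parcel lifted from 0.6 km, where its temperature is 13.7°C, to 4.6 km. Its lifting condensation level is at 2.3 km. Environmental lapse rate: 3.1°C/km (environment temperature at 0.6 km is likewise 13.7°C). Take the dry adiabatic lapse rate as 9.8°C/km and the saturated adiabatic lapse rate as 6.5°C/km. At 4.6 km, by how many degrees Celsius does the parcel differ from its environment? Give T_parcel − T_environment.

-19.21°C (parcel cooler than environment)

Parcel:
  From 600 m to 2300 m (dry): cools by 9.8 × 1.7 = 16.66°C, giving -2.96°C.
  From 2300 m to 4600 m (saturated): cools by 6.5 × 2.3 = 14.95°C, giving -17.91°C.
Environment:
  From 600 m to 4600 m (environment): cools by 3.1 × 4 = 12.4°C, giving 1.3°C.
T_parcel − T_env = -17.91 − 1.3 = -19.21°C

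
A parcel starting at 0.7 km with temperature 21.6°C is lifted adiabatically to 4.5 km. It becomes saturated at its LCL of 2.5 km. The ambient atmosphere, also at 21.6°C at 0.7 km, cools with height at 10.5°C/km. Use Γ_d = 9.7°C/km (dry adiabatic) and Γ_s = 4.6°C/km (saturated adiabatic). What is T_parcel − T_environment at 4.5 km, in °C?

Parcel:
  From 700 m to 2500 m (dry): cools by 9.7 × 1.8 = 17.46°C, giving 4.14°C.
  From 2500 m to 4500 m (saturated): cools by 4.6 × 2 = 9.2°C, giving -5.06°C.
Environment:
  From 700 m to 4500 m (environment): cools by 10.5 × 3.8 = 39.9°C, giving -18.3°C.
T_parcel − T_env = -5.06 − (-18.3) = +13.24°C

+13.24°C (parcel warmer than environment)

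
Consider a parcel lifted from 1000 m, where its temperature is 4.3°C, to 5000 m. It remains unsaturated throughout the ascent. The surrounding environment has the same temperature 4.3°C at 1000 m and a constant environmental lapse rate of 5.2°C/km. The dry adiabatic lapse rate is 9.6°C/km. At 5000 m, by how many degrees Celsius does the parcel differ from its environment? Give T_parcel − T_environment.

Parcel:
  1000–5000 m, dry: Δz = 4 km ⇒ ΔT = -38.4°C; T = -34.1°C
Environment:
  1000–5000 m, environment: Δz = 4 km ⇒ ΔT = -20.8°C; T = -16.5°C
T_parcel − T_env = -34.1 − (-16.5) = -17.6°C

-17.6°C (parcel cooler than environment)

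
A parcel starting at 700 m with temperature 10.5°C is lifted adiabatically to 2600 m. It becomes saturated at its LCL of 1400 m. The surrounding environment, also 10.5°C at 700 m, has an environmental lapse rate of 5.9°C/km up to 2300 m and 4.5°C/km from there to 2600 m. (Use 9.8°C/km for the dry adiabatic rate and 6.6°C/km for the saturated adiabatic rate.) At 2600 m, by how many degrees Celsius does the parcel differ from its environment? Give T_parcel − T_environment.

Parcel:
  Dry to 1400 m: -9.8 × 0.7 km = -6.86°C, so T = 3.64°C.
  Saturated to 2600 m: -6.6 × 1.2 km = -7.92°C, so T = -4.28°C.
Environment:
  Environment, lower layer to 2300 m: -5.9 × 1.6 km = -9.44°C, so T = 1.06°C.
  Environment, upper layer to 2600 m: -4.5 × 0.3 km = -1.35°C, so T = -0.29°C.
T_parcel − T_env = -4.28 − (-0.29) = -3.99°C

-3.99°C (parcel cooler than environment)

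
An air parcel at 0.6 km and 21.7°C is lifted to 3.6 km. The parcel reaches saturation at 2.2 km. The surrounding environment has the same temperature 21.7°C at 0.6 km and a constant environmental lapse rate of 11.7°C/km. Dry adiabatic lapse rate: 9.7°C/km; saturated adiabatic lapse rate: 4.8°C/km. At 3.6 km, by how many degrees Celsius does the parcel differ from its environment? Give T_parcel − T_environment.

+12.86°C (parcel warmer than environment)

Parcel:
  600–2200 m, dry: Δz = 1.6 km ⇒ ΔT = -15.52°C; T = 6.18°C
  2200–3600 m, saturated: Δz = 1.4 km ⇒ ΔT = -6.72°C; T = -0.54°C
Environment:
  600–3600 m, environment: Δz = 3 km ⇒ ΔT = -35.1°C; T = -13.4°C
T_parcel − T_env = -0.54 − (-13.4) = +12.86°C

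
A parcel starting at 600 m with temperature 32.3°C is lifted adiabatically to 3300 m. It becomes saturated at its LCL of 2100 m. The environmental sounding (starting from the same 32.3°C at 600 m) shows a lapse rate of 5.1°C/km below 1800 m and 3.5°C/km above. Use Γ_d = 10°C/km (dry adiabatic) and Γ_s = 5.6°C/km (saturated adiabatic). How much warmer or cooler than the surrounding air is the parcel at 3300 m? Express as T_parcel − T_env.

-10.35°C (parcel cooler than environment)

Parcel:
  600 → 2100 m (dry, 10°C/km): ΔT = -10 × 1.5 = -15°C → T = 17.3°C
  2100 → 3300 m (saturated, 5.6°C/km): ΔT = -5.6 × 1.2 = -6.72°C → T = 10.58°C
Environment:
  600 → 1800 m (environment, lower layer, 5.1°C/km): ΔT = -5.1 × 1.2 = -6.12°C → T = 26.18°C
  1800 → 3300 m (environment, upper layer, 3.5°C/km): ΔT = -3.5 × 1.5 = -5.25°C → T = 20.93°C
T_parcel − T_env = 10.58 − 20.93 = -10.35°C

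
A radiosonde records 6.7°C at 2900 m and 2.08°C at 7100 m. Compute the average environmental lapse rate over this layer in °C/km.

1.1°C/km

Γ = −ΔT/Δz = (6.7 − 2.08) / (7100 − 2900) m
  = 4.62°C / 4.2 km = 1.1°C/km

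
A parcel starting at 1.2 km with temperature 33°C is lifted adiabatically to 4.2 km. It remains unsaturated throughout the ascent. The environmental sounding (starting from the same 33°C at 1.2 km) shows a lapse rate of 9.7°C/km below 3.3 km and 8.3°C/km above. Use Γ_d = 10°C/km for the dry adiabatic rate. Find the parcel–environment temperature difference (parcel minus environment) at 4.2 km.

-2.16°C (parcel cooler than environment)

Parcel:
  1200 → 4200 m (dry, 10°C/km): ΔT = -10 × 3 = -30°C → T = 3°C
Environment:
  1200 → 3300 m (environment, lower layer, 9.7°C/km): ΔT = -9.7 × 2.1 = -20.37°C → T = 12.63°C
  3300 → 4200 m (environment, upper layer, 8.3°C/km): ΔT = -8.3 × 0.9 = -7.47°C → T = 5.16°C
T_parcel − T_env = 3 − 5.16 = -2.16°C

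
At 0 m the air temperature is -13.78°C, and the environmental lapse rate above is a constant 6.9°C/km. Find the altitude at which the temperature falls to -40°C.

3800 m

Height above start = (-13.78 − (-40)) / 6.9 = 3.8 km
Altitude = 0 m + 3800 m = 3800 m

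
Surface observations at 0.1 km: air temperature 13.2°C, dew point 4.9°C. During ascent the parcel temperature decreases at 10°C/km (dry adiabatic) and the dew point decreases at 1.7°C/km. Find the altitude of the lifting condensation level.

1.1 km

T and T_d converge at 10 − 1.7 = 8.3°C per km
Height above start = (13.2 − 4.9) / 8.3 = 1 km
LCL altitude = 100 m + 1000 m = 1100 m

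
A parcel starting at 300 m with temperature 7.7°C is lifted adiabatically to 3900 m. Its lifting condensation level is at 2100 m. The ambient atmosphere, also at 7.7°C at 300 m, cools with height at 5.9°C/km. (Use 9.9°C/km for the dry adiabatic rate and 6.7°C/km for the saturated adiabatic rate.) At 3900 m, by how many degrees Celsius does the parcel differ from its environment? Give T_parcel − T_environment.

-8.64°C (parcel cooler than environment)

Parcel:
  Dry to 2100 m: -9.9 × 1.8 km = -17.82°C, so T = -10.12°C.
  Saturated to 3900 m: -6.7 × 1.8 km = -12.06°C, so T = -22.18°C.
Environment:
  Environment to 3900 m: -5.9 × 3.6 km = -21.24°C, so T = -13.54°C.
T_parcel − T_env = -22.18 − (-13.54) = -8.64°C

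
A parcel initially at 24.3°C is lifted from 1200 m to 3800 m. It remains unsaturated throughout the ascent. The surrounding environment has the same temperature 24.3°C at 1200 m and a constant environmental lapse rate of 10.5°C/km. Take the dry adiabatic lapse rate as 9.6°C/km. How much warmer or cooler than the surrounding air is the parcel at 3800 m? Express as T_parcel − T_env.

+2.34°C (parcel warmer than environment)

Parcel:
  1200–3800 m, dry: Δz = 2.6 km ⇒ ΔT = -24.96°C; T = -0.66°C
Environment:
  1200–3800 m, environment: Δz = 2.6 km ⇒ ΔT = -27.3°C; T = -3°C
T_parcel − T_env = -0.66 − (-3) = +2.34°C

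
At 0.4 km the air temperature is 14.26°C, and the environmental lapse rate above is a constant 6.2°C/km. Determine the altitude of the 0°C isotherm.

2.7 km

Height above start = (14.26 − 0) / 6.2 = 2.3 km
Altitude = 400 m + 2300 m = 2700 m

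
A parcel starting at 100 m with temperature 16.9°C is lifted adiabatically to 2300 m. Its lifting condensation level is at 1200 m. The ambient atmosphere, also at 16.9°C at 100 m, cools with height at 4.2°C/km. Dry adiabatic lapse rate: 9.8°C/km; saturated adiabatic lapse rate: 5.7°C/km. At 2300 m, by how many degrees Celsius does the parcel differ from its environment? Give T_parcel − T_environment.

-7.81°C (parcel cooler than environment)

Parcel:
  Dry to 1200 m: -9.8 × 1.1 km = -10.78°C, so T = 6.12°C.
  Saturated to 2300 m: -5.7 × 1.1 km = -6.27°C, so T = -0.15°C.
Environment:
  Environment to 2300 m: -4.2 × 2.2 km = -9.24°C, so T = 7.66°C.
T_parcel − T_env = -0.15 − 7.66 = -7.81°C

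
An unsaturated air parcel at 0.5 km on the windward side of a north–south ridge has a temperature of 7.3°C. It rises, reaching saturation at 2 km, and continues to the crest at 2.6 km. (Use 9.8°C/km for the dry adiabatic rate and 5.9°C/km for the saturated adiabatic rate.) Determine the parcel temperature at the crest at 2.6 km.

500–2000 m, dry: Δz = 1.5 km ⇒ ΔT = -14.7°C; T = -7.4°C
2000–2600 m, saturated: Δz = 0.6 km ⇒ ΔT = -3.54°C; T = -10.94°C

-10.94°C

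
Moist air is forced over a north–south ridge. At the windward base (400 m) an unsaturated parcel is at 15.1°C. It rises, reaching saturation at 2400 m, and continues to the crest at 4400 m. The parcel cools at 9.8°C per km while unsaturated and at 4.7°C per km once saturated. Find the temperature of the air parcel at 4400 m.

-13.9°C

Dry to 2400 m: -9.8 × 2 km = -19.6°C, so T = -4.5°C.
Saturated to 4400 m: -4.7 × 2 km = -9.4°C, so T = -13.9°C.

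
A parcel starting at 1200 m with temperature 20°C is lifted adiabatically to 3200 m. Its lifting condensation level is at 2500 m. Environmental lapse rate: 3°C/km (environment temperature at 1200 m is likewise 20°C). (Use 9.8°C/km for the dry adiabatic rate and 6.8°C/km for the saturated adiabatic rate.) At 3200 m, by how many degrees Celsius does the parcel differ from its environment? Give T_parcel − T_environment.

Parcel:
  1200 → 2500 m (dry, 9.8°C/km): ΔT = -9.8 × 1.3 = -12.74°C → T = 7.26°C
  2500 → 3200 m (saturated, 6.8°C/km): ΔT = -6.8 × 0.7 = -4.76°C → T = 2.5°C
Environment:
  1200 → 3200 m (environment, 3°C/km): ΔT = -3 × 2 = -6°C → T = 14°C
T_parcel − T_env = 2.5 − 14 = -11.5°C

-11.5°C (parcel cooler than environment)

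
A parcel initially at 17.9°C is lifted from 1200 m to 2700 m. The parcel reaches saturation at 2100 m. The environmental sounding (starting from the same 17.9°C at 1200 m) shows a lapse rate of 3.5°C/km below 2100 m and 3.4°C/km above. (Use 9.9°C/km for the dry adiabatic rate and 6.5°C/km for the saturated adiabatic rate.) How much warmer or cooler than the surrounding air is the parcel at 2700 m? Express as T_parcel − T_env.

-7.62°C (parcel cooler than environment)

Parcel:
  1200–2100 m, dry: Δz = 0.9 km ⇒ ΔT = -8.91°C; T = 8.99°C
  2100–2700 m, saturated: Δz = 0.6 km ⇒ ΔT = -3.9°C; T = 5.09°C
Environment:
  1200–2100 m, environment, lower layer: Δz = 0.9 km ⇒ ΔT = -3.15°C; T = 14.75°C
  2100–2700 m, environment, upper layer: Δz = 0.6 km ⇒ ΔT = -2.04°C; T = 12.71°C
T_parcel − T_env = 5.09 − 12.71 = -7.62°C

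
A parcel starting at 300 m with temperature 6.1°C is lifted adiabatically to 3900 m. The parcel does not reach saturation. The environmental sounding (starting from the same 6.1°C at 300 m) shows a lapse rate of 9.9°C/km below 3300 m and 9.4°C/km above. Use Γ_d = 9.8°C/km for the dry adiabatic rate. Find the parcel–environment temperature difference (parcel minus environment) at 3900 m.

Parcel:
  300–3900 m, dry: Δz = 3.6 km ⇒ ΔT = -35.28°C; T = -29.18°C
Environment:
  300–3300 m, environment, lower layer: Δz = 3 km ⇒ ΔT = -29.7°C; T = -23.6°C
  3300–3900 m, environment, upper layer: Δz = 0.6 km ⇒ ΔT = -5.64°C; T = -29.24°C
T_parcel − T_env = -29.18 − (-29.24) = +0.06°C

+0.06°C (parcel warmer than environment)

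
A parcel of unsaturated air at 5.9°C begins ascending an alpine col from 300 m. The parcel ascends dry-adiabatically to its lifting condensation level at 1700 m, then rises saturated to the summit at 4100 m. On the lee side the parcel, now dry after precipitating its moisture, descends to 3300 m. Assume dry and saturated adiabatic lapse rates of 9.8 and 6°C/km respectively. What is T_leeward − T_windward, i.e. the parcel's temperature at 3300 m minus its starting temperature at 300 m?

Dry to 1700 m: -9.8 × 1.4 km = -13.72°C, so T = -7.82°C.
Saturated to 4100 m: -6 × 2.4 km = -14.4°C, so T = -22.22°C.
Dry descent to 3300 m: +9.8 × 0.8 km = +7.84°C, so T = -14.38°C.
Net change vs windward start: -14.38 − 5.9 = -20.28°C

-20.28°C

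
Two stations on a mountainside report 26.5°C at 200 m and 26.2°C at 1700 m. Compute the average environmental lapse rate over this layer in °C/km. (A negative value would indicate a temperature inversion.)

0.2°C/km

Γ = −ΔT/Δz = (26.5 − 26.2) / (1700 − 200) m
  = 0.3°C / 1.5 km = 0.2°C/km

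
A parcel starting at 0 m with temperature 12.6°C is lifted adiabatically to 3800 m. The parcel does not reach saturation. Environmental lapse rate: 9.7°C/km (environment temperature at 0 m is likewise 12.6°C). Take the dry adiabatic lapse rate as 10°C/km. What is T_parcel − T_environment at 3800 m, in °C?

-1.14°C (parcel cooler than environment)

Parcel:
  0 → 3800 m (dry, 10°C/km): ΔT = -10 × 3.8 = -38°C → T = -25.4°C
Environment:
  0 → 3800 m (environment, 9.7°C/km): ΔT = -9.7 × 3.8 = -36.86°C → T = -24.26°C
T_parcel − T_env = -25.4 − (-24.26) = -1.14°C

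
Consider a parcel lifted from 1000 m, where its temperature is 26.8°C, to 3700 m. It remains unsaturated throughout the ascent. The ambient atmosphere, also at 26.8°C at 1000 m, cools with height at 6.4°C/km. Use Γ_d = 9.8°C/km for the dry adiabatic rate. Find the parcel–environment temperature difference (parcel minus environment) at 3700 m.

-9.18°C (parcel cooler than environment)

Parcel:
  Dry to 3700 m: -9.8 × 2.7 km = -26.46°C, so T = 0.34°C.
Environment:
  Environment to 3700 m: -6.4 × 2.7 km = -17.28°C, so T = 9.52°C.
T_parcel − T_env = 0.34 − 9.52 = -9.18°C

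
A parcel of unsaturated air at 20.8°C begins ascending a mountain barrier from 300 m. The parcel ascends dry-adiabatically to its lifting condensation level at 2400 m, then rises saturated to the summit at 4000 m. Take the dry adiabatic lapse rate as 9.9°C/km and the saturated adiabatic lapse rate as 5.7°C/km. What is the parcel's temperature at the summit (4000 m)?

Dry to 2400 m: -9.9 × 2.1 km = -20.79°C, so T = 0.01°C.
Saturated to 4000 m: -5.7 × 1.6 km = -9.12°C, so T = -9.11°C.

-9.11°C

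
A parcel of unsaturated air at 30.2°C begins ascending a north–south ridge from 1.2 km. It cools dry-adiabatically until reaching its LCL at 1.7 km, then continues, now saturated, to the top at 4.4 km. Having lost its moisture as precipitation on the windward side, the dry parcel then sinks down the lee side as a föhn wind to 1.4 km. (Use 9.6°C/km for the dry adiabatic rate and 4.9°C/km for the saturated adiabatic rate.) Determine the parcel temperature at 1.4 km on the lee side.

From 1200 m to 1700 m (dry): cools by 9.6 × 0.5 = 4.8°C, giving 25.4°C.
From 1700 m to 4400 m (saturated): cools by 4.9 × 2.7 = 13.23°C, giving 12.17°C.
From 4400 m to 1400 m (dry descent): warms by 9.6 × 3 = 28.8°C, giving 40.97°C.

40.97°C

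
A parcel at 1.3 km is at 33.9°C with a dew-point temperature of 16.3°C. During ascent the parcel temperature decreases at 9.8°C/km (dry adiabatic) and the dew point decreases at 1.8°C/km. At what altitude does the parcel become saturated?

3.5 km

T and T_d converge at 9.8 − 1.8 = 8°C per km
Height above start = (33.9 − 16.3) / 8 = 2.2 km
LCL altitude = 1300 m + 2200 m = 3500 m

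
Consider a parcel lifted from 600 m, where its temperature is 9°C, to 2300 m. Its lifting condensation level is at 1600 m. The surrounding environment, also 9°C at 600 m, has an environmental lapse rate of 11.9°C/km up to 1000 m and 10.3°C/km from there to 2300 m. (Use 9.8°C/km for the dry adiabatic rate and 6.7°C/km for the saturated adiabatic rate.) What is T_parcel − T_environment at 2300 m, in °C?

Parcel:
  From 600 m to 1600 m (dry): cools by 9.8 × 1 = 9.8°C, giving -0.8°C.
  From 1600 m to 2300 m (saturated): cools by 6.7 × 0.7 = 4.69°C, giving -5.49°C.
Environment:
  From 600 m to 1000 m (environment, lower layer): cools by 11.9 × 0.4 = 4.76°C, giving 4.24°C.
  From 1000 m to 2300 m (environment, upper layer): cools by 10.3 × 1.3 = 13.39°C, giving -9.15°C.
T_parcel − T_env = -5.49 − (-9.15) = +3.66°C

+3.66°C (parcel warmer than environment)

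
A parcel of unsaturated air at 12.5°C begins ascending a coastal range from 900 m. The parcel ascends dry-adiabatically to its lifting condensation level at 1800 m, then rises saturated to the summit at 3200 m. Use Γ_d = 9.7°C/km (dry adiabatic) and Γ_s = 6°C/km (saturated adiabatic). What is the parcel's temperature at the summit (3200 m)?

-4.63°C

900 → 1800 m (dry, 9.7°C/km): ΔT = -9.7 × 0.9 = -8.73°C → T = 3.77°C
1800 → 3200 m (saturated, 6°C/km): ΔT = -6 × 1.4 = -8.4°C → T = -4.63°C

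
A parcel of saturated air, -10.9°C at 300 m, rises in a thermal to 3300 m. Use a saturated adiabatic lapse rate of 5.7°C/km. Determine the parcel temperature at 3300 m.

-28°C

300–3300 m, saturated adiabatic: Δz = 3 km ⇒ ΔT = -17.1°C; T = -28°C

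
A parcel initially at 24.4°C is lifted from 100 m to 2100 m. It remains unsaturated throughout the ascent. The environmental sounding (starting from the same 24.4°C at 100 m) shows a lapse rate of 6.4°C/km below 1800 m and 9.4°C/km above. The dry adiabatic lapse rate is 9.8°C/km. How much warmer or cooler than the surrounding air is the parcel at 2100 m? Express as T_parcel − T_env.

Parcel:
  100–2100 m, dry: Δz = 2 km ⇒ ΔT = -19.6°C; T = 4.8°C
Environment:
  100–1800 m, environment, lower layer: Δz = 1.7 km ⇒ ΔT = -10.88°C; T = 13.52°C
  1800–2100 m, environment, upper layer: Δz = 0.3 km ⇒ ΔT = -2.82°C; T = 10.7°C
T_parcel − T_env = 4.8 − 10.7 = -5.9°C

-5.9°C (parcel cooler than environment)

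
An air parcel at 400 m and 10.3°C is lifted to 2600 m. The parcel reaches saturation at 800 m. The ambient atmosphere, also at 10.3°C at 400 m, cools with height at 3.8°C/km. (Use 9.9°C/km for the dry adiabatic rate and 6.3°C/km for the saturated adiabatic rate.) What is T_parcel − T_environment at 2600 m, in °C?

-6.94°C (parcel cooler than environment)

Parcel:
  400 → 800 m (dry, 9.9°C/km): ΔT = -9.9 × 0.4 = -3.96°C → T = 6.34°C
  800 → 2600 m (saturated, 6.3°C/km): ΔT = -6.3 × 1.8 = -11.34°C → T = -5°C
Environment:
  400 → 2600 m (environment, 3.8°C/km): ΔT = -3.8 × 2.2 = -8.36°C → T = 1.94°C
T_parcel − T_env = -5 − 1.94 = -6.94°C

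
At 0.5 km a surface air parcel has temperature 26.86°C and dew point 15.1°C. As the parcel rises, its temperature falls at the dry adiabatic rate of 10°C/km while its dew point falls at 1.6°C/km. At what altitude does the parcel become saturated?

T and T_d converge at 10 − 1.6 = 8.4°C per km
Height above start = (26.86 − 15.1) / 8.4 = 1.4 km
LCL altitude = 500 m + 1400 m = 1900 m

1.9 km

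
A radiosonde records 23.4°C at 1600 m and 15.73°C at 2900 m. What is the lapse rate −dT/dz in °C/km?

5.9°C/km

Γ = −ΔT/Δz = (23.4 − 15.73) / (2900 − 1600) m
  = 7.67°C / 1.3 km = 5.9°C/km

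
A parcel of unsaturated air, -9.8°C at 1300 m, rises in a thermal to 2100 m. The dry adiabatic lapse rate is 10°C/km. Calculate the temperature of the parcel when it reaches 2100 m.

-17.8°C

From 1300 m to 2100 m (dry adiabatic): cools by 10 × 0.8 = 8°C, giving -17.8°C.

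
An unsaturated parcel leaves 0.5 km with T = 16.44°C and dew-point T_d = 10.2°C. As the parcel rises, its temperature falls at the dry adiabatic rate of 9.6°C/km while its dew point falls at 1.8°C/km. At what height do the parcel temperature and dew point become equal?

1.3 km

T and T_d converge at 9.6 − 1.8 = 7.8°C per km
Height above start = (16.44 − 10.2) / 7.8 = 0.8 km
LCL altitude = 500 m + 800 m = 1300 m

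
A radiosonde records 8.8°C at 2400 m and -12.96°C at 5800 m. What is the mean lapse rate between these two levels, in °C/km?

Γ = −ΔT/Δz = (8.8 − (-12.96)) / (5800 − 2400) m
  = 21.76°C / 3.4 km = 6.4°C/km

6.4°C/km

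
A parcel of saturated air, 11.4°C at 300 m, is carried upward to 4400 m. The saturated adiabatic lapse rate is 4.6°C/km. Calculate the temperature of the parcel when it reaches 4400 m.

From 300 m to 4400 m (saturated adiabatic): cools by 4.6 × 4.1 = 18.86°C, giving -7.46°C.

-7.46°C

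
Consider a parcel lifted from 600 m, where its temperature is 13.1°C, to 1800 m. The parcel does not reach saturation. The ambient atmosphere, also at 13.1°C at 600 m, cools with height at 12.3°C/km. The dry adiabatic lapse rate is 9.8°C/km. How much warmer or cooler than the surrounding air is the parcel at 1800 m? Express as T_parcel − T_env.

Parcel:
  From 600 m to 1800 m (dry): cools by 9.8 × 1.2 = 11.76°C, giving 1.34°C.
Environment:
  From 600 m to 1800 m (environment): cools by 12.3 × 1.2 = 14.76°C, giving -1.66°C.
T_parcel − T_env = 1.34 − (-1.66) = +3°C

+3°C (parcel warmer than environment)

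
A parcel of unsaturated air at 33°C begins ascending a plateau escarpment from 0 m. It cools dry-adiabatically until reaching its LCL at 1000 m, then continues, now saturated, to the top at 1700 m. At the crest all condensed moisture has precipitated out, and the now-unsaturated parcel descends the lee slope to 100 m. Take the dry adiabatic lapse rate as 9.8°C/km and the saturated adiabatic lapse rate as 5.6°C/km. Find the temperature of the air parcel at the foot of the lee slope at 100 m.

34.96°C

From 0 m to 1000 m (dry): cools by 9.8 × 1 = 9.8°C, giving 23.2°C.
From 1000 m to 1700 m (saturated): cools by 5.6 × 0.7 = 3.92°C, giving 19.28°C.
From 1700 m to 100 m (dry descent): warms by 9.8 × 1.6 = 15.68°C, giving 34.96°C.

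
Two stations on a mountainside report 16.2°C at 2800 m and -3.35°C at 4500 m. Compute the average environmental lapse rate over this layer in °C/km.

11.5°C/km

Γ = −ΔT/Δz = (16.2 − (-3.35)) / (4500 − 2800) m
  = 19.55°C / 1.7 km = 11.5°C/km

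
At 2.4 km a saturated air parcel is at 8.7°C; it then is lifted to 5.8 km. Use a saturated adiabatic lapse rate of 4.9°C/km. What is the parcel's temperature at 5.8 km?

-7.96°C

2400–5800 m, saturated adiabatic: Δz = 3.4 km ⇒ ΔT = -16.66°C; T = -7.96°C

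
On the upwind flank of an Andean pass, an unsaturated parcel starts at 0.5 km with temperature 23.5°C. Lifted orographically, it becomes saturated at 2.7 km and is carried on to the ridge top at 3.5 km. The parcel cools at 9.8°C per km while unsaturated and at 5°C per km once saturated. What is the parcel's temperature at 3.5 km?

-2.06°C

From 500 m to 2700 m (dry): cools by 9.8 × 2.2 = 21.56°C, giving 1.94°C.
From 2700 m to 3500 m (saturated): cools by 5 × 0.8 = 4°C, giving -2.06°C.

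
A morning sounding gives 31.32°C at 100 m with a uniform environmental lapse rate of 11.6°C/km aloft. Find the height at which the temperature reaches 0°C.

Height above start = (31.32 − 0) / 11.6 = 2.7 km
Altitude = 100 m + 2700 m = 2800 m

2800 m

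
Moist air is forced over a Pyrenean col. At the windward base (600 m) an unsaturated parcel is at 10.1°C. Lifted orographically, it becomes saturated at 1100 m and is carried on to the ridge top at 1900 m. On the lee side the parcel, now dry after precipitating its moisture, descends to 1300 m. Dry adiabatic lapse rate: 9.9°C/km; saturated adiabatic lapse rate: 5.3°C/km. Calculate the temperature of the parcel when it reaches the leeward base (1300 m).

600 → 1100 m (dry, 9.9°C/km): ΔT = -9.9 × 0.5 = -4.95°C → T = 5.15°C
1100 → 1900 m (saturated, 5.3°C/km): ΔT = -5.3 × 0.8 = -4.24°C → T = 0.91°C
1900 → 1300 m (dry descent, 9.9°C/km): ΔT = +9.9 × 0.6 = +5.94°C → T = 6.85°C

6.85°C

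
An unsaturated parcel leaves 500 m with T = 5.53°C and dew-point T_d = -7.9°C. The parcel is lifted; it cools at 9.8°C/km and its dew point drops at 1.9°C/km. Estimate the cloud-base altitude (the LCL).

T and T_d converge at 9.8 − 1.9 = 7.9°C per km
Height above start = (5.53 − (-7.9)) / 7.9 = 1.7 km
LCL altitude = 500 m + 1700 m = 2200 m

2200 m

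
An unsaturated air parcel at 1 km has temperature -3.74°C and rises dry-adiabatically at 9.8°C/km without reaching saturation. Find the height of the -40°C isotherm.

Height above start = (-3.74 − (-40)) / 9.8 = 3.7 km
Altitude = 1000 m + 3700 m = 4700 m

4.7 km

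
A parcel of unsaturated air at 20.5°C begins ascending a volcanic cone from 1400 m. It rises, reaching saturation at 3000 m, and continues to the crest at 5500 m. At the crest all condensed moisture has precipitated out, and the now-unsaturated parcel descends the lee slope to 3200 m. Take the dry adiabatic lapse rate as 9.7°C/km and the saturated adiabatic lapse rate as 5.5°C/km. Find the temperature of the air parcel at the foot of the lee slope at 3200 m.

1400 → 3000 m (dry, 9.7°C/km): ΔT = -9.7 × 1.6 = -15.52°C → T = 4.98°C
3000 → 5500 m (saturated, 5.5°C/km): ΔT = -5.5 × 2.5 = -13.75°C → T = -8.77°C
5500 → 3200 m (dry descent, 9.7°C/km): ΔT = +9.7 × 2.3 = +22.31°C → T = 13.54°C

13.54°C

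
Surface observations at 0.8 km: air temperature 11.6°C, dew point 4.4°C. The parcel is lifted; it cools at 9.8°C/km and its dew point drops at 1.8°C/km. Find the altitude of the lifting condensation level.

T and T_d converge at 9.8 − 1.8 = 8°C per km
Height above start = (11.6 − 4.4) / 8 = 0.9 km
LCL altitude = 800 m + 900 m = 1700 m

1.7 km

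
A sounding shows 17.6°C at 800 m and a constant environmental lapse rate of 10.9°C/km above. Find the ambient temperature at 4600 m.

-23.82°C

800 → 4600 m (environmental, 10.9°C/km): ΔT = -10.9 × 3.8 = -41.42°C → T = -23.82°C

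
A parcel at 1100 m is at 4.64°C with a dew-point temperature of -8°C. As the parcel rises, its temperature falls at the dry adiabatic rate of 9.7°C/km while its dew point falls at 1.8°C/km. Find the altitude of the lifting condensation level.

2700 m

T and T_d converge at 9.7 − 1.8 = 7.9°C per km
Height above start = (4.64 − (-8)) / 7.9 = 1.6 km
LCL altitude = 1100 m + 1600 m = 2700 m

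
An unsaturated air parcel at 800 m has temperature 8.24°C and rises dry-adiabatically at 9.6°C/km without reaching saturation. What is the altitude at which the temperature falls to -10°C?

2700 m

Height above start = (8.24 − (-10)) / 9.6 = 1.9 km
Altitude = 800 m + 1900 m = 2700 m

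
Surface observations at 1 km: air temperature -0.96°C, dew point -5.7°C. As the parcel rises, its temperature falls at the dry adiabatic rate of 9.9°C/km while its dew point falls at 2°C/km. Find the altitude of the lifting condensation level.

T and T_d converge at 9.9 − 2 = 7.9°C per km
Height above start = (-0.96 − (-5.7)) / 7.9 = 0.6 km
LCL altitude = 1000 m + 600 m = 1600 m

1.6 km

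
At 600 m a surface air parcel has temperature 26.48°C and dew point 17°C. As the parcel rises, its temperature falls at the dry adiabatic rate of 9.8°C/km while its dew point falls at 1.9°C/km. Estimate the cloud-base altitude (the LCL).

1800 m

T and T_d converge at 9.8 − 1.9 = 7.9°C per km
Height above start = (26.48 − 17) / 7.9 = 1.2 km
LCL altitude = 600 m + 1200 m = 1800 m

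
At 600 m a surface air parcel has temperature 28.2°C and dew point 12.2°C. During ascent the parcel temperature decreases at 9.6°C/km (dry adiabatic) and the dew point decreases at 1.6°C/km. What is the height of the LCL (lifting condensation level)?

2600 m

T and T_d converge at 9.6 − 1.6 = 8°C per km
Height above start = (28.2 − 12.2) / 8 = 2 km
LCL altitude = 600 m + 2000 m = 2600 m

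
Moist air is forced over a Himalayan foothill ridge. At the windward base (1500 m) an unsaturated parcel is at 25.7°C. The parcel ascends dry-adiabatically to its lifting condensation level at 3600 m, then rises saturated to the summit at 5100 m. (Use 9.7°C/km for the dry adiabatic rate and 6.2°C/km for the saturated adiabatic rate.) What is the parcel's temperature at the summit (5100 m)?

From 1500 m to 3600 m (dry): cools by 9.7 × 2.1 = 20.37°C, giving 5.33°C.
From 3600 m to 5100 m (saturated): cools by 6.2 × 1.5 = 9.3°C, giving -3.97°C.

-3.97°C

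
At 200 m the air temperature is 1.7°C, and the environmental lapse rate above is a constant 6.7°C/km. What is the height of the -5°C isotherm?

1200 m

Height above start = (1.7 − (-5)) / 6.7 = 1 km
Altitude = 200 m + 1000 m = 1200 m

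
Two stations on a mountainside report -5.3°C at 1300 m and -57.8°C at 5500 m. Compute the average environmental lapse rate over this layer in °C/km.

Γ = −ΔT/Δz = (-5.3 − (-57.8)) / (5500 − 1300) m
  = 52.5°C / 4.2 km = 12.5°C/km

12.5°C/km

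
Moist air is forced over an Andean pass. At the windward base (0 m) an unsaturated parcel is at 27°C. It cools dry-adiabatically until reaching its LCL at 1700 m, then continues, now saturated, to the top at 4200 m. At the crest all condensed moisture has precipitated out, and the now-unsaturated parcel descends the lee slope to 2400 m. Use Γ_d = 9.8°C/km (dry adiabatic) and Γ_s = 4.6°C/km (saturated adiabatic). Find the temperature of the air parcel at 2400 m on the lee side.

Dry to 1700 m: -9.8 × 1.7 km = -16.66°C, so T = 10.34°C.
Saturated to 4200 m: -4.6 × 2.5 km = -11.5°C, so T = -1.16°C.
Dry descent to 2400 m: +9.8 × 1.8 km = +17.64°C, so T = 16.48°C.

16.48°C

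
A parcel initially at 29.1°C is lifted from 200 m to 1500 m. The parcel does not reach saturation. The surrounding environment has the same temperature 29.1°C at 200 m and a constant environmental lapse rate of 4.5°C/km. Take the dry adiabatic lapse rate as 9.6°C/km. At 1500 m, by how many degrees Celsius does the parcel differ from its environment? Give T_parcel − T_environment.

Parcel:
  200 → 1500 m (dry, 9.6°C/km): ΔT = -9.6 × 1.3 = -12.48°C → T = 16.62°C
Environment:
  200 → 1500 m (environment, 4.5°C/km): ΔT = -4.5 × 1.3 = -5.85°C → T = 23.25°C
T_parcel − T_env = 16.62 − 23.25 = -6.63°C

-6.63°C (parcel cooler than environment)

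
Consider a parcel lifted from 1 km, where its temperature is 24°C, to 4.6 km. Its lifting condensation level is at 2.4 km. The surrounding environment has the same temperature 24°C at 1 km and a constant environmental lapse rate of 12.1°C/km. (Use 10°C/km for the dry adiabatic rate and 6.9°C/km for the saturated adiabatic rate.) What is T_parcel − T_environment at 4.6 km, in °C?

+14.38°C (parcel warmer than environment)

Parcel:
  1000 → 2400 m (dry, 10°C/km): ΔT = -10 × 1.4 = -14°C → T = 10°C
  2400 → 4600 m (saturated, 6.9°C/km): ΔT = -6.9 × 2.2 = -15.18°C → T = -5.18°C
Environment:
  1000 → 4600 m (environment, 12.1°C/km): ΔT = -12.1 × 3.6 = -43.56°C → T = -19.56°C
T_parcel − T_env = -5.18 − (-19.56) = +14.38°C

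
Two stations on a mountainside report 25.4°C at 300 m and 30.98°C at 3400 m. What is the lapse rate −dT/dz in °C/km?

Γ = −ΔT/Δz = (25.4 − 30.98) / (3400 − 300) m
  = -5.58°C / 3.1 km = -1.8°C/km

-1.8°C/km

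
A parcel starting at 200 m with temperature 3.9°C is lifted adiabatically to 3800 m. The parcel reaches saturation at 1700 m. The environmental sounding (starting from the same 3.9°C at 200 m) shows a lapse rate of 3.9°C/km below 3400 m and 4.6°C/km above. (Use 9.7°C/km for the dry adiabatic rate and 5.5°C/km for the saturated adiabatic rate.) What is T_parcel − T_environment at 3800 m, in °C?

Parcel:
  Dry to 1700 m: -9.7 × 1.5 km = -14.55°C, so T = -10.65°C.
  Saturated to 3800 m: -5.5 × 2.1 km = -11.55°C, so T = -22.2°C.
Environment:
  Environment, lower layer to 3400 m: -3.9 × 3.2 km = -12.48°C, so T = -8.58°C.
  Environment, upper layer to 3800 m: -4.6 × 0.4 km = -1.84°C, so T = -10.42°C.
T_parcel − T_env = -22.2 − (-10.42) = -11.78°C

-11.78°C (parcel cooler than environment)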